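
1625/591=2  +  443/591 = 2.75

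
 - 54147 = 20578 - 74725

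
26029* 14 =364406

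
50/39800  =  1/796 = 0.00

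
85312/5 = 85312/5=17062.40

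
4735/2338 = 2 + 59/2338 = 2.03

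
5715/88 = 64 + 83/88 = 64.94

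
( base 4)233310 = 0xbf4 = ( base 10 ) 3060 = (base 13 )1515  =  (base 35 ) 2HF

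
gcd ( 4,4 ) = 4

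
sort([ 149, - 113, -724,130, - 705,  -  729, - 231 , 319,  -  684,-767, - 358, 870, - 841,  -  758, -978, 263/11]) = [ - 978, - 841,  -  767, - 758, - 729, -724, - 705, -684,-358, - 231 , - 113,263/11,130,149,319,870 ] 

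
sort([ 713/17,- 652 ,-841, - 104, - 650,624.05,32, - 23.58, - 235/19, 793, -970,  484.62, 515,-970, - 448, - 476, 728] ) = [ - 970, - 970 ,-841 , - 652,- 650, - 476, - 448, - 104, - 23.58, - 235/19,32,  713/17,484.62, 515,624.05,728,  793]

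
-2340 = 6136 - 8476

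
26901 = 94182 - 67281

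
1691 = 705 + 986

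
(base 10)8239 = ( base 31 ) 8ho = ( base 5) 230424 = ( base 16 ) 202F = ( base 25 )d4e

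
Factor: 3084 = 2^2*3^1*257^1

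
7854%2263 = 1065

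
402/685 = 402/685  =  0.59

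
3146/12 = 262 + 1/6= 262.17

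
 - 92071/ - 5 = 18414 + 1/5=18414.20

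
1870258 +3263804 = 5134062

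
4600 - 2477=2123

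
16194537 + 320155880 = 336350417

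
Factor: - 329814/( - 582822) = 3^( - 1)*43^( - 1 )*73^1 = 73/129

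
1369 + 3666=5035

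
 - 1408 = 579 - 1987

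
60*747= 44820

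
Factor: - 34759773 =- 3^4*31^1*109^1*127^1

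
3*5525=16575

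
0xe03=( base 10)3587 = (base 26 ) 57P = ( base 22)791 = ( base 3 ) 11220212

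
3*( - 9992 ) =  - 29976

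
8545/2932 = 2 + 2681/2932 = 2.91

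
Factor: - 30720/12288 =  - 5/2=-  2^( - 1)*5^1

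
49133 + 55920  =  105053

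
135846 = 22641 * 6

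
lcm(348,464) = 1392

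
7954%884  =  882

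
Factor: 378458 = 2^1*189229^1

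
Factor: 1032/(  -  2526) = -172/421=-2^2*43^1*421^( - 1 ) 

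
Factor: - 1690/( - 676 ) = 2^( - 1)*5^1 =5/2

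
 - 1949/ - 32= 1949/32 = 60.91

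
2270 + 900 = 3170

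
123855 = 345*359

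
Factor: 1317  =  3^1*439^1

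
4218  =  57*74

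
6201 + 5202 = 11403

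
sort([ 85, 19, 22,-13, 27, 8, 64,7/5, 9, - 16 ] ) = [ - 16 ,-13,7/5, 8, 9,19, 22, 27,64, 85 ]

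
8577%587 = 359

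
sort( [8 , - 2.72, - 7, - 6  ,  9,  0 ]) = [-7, - 6, - 2.72,0 , 8 , 9] 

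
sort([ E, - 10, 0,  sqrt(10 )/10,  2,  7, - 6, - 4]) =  [ - 10, - 6, - 4,0, sqrt(10 ) /10, 2,  E,  7 ] 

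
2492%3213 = 2492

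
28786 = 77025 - 48239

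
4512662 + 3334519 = 7847181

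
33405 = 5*6681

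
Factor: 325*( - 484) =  - 2^2*5^2*11^2*13^1 = - 157300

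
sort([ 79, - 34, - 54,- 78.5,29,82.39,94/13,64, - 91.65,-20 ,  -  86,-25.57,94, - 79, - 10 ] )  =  [ - 91.65, - 86, - 79, - 78.5, - 54, - 34,-25.57, - 20 ,-10,94/13  ,  29, 64, 79,82.39, 94]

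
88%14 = 4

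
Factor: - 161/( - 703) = 7^1*19^( - 1 ) * 23^1*37^( - 1)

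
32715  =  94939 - 62224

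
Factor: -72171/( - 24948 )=81/28 = 2^( - 2 )*3^4*7^( - 1)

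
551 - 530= 21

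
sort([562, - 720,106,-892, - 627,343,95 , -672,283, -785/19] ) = [-892,-720, -672,-627, - 785/19,95, 106,  283,343,562]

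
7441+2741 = 10182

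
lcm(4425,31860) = 159300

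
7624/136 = 953/17 = 56.06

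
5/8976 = 5/8976 = 0.00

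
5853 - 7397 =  - 1544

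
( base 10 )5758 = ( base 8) 13176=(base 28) 79I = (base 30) 6BS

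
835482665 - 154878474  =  680604191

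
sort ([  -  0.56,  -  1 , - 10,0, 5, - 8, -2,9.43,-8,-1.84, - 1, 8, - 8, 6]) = [ - 10, - 8,-8, - 8, - 2 , - 1.84, - 1,  -  1, - 0.56 , 0, 5 , 6, 8,  9.43] 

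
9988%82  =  66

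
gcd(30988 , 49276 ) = 508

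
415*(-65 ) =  - 26975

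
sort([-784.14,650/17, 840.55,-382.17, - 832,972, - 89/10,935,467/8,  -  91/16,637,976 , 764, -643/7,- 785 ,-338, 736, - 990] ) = [  -  990,-832, - 785, - 784.14, -382.17,  -  338 ,  -  643/7,  -  89/10, - 91/16,650/17,467/8,637, 736,764, 840.55,  935,972,976] 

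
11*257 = 2827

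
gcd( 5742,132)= 66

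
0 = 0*825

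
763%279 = 205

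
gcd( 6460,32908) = 76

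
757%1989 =757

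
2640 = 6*440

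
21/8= 21/8 =2.62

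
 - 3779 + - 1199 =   -  4978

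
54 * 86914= 4693356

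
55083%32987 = 22096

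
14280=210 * 68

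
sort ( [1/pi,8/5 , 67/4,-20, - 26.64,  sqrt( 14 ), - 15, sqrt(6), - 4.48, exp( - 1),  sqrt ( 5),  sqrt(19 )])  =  [ - 26.64,- 20, - 15, - 4.48 , 1/pi,exp( - 1 ), 8/5, sqrt( 5 ),sqrt( 6), sqrt( 14 ), sqrt( 19 ), 67/4]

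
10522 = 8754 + 1768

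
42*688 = 28896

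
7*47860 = 335020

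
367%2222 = 367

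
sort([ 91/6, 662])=[ 91/6, 662]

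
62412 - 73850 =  - 11438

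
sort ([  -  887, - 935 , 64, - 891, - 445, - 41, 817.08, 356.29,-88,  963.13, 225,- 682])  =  [ - 935 , - 891,  -  887,-682 , - 445, - 88, - 41, 64,225, 356.29,817.08,963.13 ] 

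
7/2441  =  7/2441 = 0.00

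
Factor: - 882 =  - 2^1*3^2*7^2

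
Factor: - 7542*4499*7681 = -2^1*3^2*11^1*409^1*419^1* 7681^1 = - 260627528898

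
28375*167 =4738625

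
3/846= 1/282 = 0.00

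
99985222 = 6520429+93464793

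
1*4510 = 4510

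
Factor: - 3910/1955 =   -  2^1 =- 2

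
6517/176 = 6517/176 = 37.03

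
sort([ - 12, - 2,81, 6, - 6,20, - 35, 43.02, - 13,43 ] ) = [ - 35, -13, - 12, - 6,-2, 6, 20 , 43, 43.02,81] 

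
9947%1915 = 372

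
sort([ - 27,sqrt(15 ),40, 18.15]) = [  -  27,sqrt ( 15),18.15, 40 ] 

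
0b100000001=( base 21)c5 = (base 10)257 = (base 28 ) 95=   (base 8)401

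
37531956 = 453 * 82852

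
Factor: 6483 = 3^1 *2161^1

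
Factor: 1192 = 2^3*149^1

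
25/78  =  25/78 = 0.32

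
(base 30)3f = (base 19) 5A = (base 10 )105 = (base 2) 1101001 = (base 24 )49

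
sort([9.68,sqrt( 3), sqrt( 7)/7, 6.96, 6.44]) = [ sqrt( 7)/7,  sqrt ( 3 ),6.44,6.96, 9.68]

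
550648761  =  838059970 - 287411209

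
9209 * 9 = 82881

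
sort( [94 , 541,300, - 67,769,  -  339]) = [ - 339, - 67,94, 300, 541, 769 ] 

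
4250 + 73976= 78226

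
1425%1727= 1425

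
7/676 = 7/676 = 0.01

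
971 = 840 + 131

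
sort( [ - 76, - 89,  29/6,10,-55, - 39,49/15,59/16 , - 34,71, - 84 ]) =[ - 89, - 84, - 76, - 55, - 39, - 34,49/15, 59/16,  29/6,10 , 71]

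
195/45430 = 39/9086=0.00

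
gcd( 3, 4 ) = 1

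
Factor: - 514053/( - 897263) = 3^3*79^1 *241^1*897263^ ( - 1)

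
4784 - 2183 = 2601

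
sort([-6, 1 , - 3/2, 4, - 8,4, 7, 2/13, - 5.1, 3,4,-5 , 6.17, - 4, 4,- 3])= [ - 8,-6, - 5.1, - 5,-4,-3, - 3/2, 2/13, 1,3,4, 4, 4, 4, 6.17, 7]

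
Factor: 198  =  2^1*3^2 * 11^1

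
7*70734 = 495138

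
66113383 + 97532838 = 163646221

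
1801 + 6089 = 7890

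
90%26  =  12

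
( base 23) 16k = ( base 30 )mr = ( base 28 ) OF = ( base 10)687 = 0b1010101111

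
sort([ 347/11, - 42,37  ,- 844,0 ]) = [-844, - 42,0,347/11,37] 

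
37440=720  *52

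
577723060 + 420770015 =998493075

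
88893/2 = 44446 + 1/2 = 44446.50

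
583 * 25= 14575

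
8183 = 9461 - 1278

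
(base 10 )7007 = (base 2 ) 1101101011111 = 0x1B5F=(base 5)211012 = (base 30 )7nh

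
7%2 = 1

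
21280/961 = 22 + 138/961 = 22.14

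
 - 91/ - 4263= 13/609= 0.02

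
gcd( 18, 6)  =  6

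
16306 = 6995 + 9311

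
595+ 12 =607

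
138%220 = 138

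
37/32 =37/32 =1.16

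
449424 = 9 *49936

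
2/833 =2/833 = 0.00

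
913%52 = 29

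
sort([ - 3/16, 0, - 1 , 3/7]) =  [ - 1,-3/16, 0, 3/7 ] 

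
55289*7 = 387023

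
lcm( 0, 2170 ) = 0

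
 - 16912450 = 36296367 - 53208817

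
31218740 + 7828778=39047518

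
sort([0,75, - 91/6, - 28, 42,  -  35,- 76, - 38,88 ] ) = [-76,  -  38, - 35, - 28, - 91/6, 0,42, 75, 88]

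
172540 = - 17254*( - 10)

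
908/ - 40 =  - 227/10 = - 22.70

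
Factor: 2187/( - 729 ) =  - 3=- 3^1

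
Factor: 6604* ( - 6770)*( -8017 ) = 2^3*5^1 * 13^1*127^1 * 677^1 * 8017^1= 358432694360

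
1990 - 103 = 1887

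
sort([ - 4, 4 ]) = [ - 4,4] 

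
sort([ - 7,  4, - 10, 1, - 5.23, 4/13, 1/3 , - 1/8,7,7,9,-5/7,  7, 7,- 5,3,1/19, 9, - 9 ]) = [-10, - 9, - 7, - 5.23, - 5, - 5/7,-1/8,1/19, 4/13 , 1/3,1 , 3, 4, 7,7 , 7, 7, 9, 9] 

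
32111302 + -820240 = 31291062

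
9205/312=9205/312 = 29.50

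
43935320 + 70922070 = 114857390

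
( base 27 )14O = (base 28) 12l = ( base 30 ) sl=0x35d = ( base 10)861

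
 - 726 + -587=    - 1313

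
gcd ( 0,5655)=5655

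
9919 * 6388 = 63362572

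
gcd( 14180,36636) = 4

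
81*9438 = 764478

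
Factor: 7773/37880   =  2^(-3)*3^1*5^(-1 )*947^( -1) * 2591^1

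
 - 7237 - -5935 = -1302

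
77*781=60137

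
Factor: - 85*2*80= - 13600  =  - 2^5 * 5^2*17^1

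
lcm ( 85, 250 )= 4250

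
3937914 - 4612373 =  - 674459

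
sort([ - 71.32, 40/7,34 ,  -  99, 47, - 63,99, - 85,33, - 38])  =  [ - 99 , - 85, - 71.32 , - 63, - 38,40/7, 33,34, 47, 99]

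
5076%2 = 0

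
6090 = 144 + 5946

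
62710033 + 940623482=1003333515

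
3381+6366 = 9747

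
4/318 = 2/159 = 0.01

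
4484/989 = 4+528/989 = 4.53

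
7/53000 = 7/53000 =0.00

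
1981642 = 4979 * 398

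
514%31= 18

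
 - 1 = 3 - 4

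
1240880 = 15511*80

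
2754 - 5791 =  - 3037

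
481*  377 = 181337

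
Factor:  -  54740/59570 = -34/37 = - 2^1*17^1*37^ ( -1 ) 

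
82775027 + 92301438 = 175076465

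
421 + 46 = 467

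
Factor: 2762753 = 7^1 * 37^1*  10667^1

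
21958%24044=21958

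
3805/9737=3805/9737 = 0.39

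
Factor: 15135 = 3^1*5^1 *1009^1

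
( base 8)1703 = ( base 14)4cb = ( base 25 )1DD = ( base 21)23I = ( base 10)963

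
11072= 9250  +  1822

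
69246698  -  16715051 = 52531647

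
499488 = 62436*8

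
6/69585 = 2/23195 = 0.00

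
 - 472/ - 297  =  472/297 =1.59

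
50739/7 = 7248 + 3/7  =  7248.43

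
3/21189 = 1/7063 = 0.00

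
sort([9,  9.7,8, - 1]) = [- 1, 8,9,9.7]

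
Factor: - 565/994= - 2^( - 1 )*5^1*7^( - 1)*71^( - 1 )*113^1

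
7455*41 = 305655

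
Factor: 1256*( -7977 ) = -10019112 = -  2^3*3^1*157^1 * 2659^1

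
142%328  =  142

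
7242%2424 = 2394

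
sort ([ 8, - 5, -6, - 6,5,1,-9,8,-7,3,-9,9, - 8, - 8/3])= [-9, - 9, - 8, - 7,-6 ,-6, - 5, - 8/3, 1,  3 , 5,  8, 8,9]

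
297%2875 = 297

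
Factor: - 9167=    - 89^1*103^1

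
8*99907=799256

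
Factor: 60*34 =2040 = 2^3*3^1*5^1*17^1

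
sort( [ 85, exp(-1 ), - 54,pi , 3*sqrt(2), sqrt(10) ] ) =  [ - 54,  exp( - 1 ),pi,sqrt(10 ),3*sqrt(2),85] 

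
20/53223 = 20/53223=0.00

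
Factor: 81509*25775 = 5^2 * 1031^1 * 81509^1  =  2100894475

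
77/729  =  77/729 = 0.11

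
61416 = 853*72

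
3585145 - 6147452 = - 2562307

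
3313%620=213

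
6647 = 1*6647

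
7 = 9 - 2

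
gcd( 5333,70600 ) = 1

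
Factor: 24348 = 2^2*3^1* 2029^1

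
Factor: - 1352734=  - 2^1*29^1*83^1*281^1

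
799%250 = 49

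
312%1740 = 312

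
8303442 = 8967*926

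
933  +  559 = 1492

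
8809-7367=1442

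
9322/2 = 4661 = 4661.00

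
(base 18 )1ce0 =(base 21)11CI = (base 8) 23364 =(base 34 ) 8la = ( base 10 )9972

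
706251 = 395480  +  310771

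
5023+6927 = 11950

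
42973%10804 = 10561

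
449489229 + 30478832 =479968061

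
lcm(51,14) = 714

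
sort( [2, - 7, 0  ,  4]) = [ - 7,0,  2,4]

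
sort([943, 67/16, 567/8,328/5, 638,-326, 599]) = [-326,  67/16,328/5, 567/8,599,638,  943 ]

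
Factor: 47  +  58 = 3^1*5^1*7^1 = 105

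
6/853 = 6/853  =  0.01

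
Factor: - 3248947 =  - 13^1 * 491^1*509^1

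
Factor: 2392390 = 2^1*5^1*7^1*11^1*13^1*239^1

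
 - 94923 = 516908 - 611831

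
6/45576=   1/7596 = 0.00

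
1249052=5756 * 217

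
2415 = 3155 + -740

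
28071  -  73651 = -45580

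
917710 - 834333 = 83377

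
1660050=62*26775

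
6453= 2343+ 4110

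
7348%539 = 341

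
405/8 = 50  +  5/8 = 50.62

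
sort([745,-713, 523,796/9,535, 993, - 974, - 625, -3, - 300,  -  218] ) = [ - 974, - 713,-625, - 300, - 218 , - 3, 796/9,523,535,745 , 993] 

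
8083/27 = 299+10/27 = 299.37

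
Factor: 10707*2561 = 3^1 * 13^1*43^1*83^1*197^1 = 27420627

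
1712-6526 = - 4814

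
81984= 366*224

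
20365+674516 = 694881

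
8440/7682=4220/3841 =1.10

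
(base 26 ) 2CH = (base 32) 1KH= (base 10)1681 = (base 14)881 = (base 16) 691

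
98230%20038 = 18078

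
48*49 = 2352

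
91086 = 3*30362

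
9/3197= 9/3197 = 0.00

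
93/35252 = 93/35252  =  0.00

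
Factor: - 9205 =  - 5^1*7^1* 263^1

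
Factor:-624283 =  - 11^1 * 19^1 * 29^1*103^1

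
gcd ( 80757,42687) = 81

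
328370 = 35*9382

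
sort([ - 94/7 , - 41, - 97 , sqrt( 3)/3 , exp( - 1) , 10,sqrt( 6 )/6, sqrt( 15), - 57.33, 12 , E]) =[ - 97, - 57.33, - 41,-94/7, exp(-1),sqrt( 6 ) /6 , sqrt( 3 ) /3, E, sqrt( 15 ),  10,12 ] 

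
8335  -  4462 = 3873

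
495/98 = 495/98 = 5.05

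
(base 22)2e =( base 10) 58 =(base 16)3A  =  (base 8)72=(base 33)1p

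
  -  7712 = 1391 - 9103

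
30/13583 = 30/13583 = 0.00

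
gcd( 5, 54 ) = 1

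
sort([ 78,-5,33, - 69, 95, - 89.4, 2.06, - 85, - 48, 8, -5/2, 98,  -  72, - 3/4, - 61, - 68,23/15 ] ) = [- 89.4, - 85, - 72, - 69, - 68,- 61,  -  48,-5, - 5/2, - 3/4,23/15, 2.06, 8,33, 78, 95,98 ]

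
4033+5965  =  9998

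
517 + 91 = 608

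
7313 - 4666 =2647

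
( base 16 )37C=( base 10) 892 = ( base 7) 2413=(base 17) 318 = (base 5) 12032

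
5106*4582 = 23395692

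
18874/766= 9437/383 = 24.64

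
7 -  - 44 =51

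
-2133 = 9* ( - 237) 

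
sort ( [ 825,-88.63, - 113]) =[ - 113, - 88.63,825]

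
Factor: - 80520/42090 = -44/23  =  - 2^2*11^1*23^( - 1)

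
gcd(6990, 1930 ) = 10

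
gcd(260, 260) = 260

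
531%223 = 85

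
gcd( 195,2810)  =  5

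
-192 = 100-292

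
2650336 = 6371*416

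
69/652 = 69/652   =  0.11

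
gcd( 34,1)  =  1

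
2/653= 2/653= 0.00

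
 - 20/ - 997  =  20/997 =0.02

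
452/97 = 452/97 =4.66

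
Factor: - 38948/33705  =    -  2^2*3^( - 2)*5^( - 1)*13^1 = -52/45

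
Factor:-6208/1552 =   -  4 = - 2^2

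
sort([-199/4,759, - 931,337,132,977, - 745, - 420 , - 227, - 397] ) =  [ - 931, - 745 , - 420,  -  397, - 227 , - 199/4, 132,337, 759,977]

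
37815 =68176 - 30361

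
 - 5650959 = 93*( - 60763 )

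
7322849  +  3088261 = 10411110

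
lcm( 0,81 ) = 0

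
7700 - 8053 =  - 353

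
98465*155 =15262075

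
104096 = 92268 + 11828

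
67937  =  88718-20781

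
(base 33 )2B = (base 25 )32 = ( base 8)115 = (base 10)77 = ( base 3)2212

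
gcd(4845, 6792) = 3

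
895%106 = 47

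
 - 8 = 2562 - 2570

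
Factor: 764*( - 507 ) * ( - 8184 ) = 2^5*3^2* 11^1*13^2 * 31^1* 191^1 =3170056032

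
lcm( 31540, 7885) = 31540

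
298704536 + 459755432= 758459968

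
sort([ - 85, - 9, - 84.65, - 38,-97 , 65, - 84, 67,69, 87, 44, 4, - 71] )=[ - 97,-85, - 84.65,  -  84,-71, - 38, - 9, 4, 44, 65, 67, 69, 87]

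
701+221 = 922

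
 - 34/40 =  - 1+3/20=-0.85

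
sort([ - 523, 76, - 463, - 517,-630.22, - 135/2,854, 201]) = [ - 630.22, - 523, - 517,-463,-135/2, 76, 201, 854] 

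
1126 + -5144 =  - 4018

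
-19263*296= - 5701848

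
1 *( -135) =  - 135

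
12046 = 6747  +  5299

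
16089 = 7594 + 8495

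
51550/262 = 196+99/131 = 196.76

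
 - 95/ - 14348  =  95/14348 =0.01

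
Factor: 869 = 11^1  *  79^1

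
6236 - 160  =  6076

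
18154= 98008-79854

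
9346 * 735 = 6869310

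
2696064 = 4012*672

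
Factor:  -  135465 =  - 3^1 * 5^1*11^1*821^1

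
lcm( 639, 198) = 14058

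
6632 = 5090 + 1542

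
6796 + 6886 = 13682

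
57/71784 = 19/23928 = 0.00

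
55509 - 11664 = 43845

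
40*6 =240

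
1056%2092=1056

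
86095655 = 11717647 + 74378008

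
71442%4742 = 312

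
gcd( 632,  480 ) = 8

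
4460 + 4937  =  9397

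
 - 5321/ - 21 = 5321/21= 253.38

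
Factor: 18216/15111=2^3*11^1*73^( - 1) = 88/73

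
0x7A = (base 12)a2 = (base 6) 322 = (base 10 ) 122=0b1111010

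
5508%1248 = 516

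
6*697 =4182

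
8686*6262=54391732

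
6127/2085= 2 + 1957/2085 = 2.94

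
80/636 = 20/159 = 0.13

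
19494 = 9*2166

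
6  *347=2082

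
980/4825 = 196/965= 0.20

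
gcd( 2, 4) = 2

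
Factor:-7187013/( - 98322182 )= 2^ (-1)*3^2 * 7^ (  -  1 )*19477^1 * 171293^( - 1) = 175293/2398102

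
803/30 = 26 + 23/30 =26.77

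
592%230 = 132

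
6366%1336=1022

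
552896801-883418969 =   -  330522168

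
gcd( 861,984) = 123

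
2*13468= 26936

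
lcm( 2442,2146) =70818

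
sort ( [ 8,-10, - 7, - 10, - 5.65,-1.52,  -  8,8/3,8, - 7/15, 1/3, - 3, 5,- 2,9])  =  [ - 10, - 10, - 8,  -  7, - 5.65, - 3,  -  2,  -  1.52, - 7/15, 1/3,8/3,5,8,8, 9 ] 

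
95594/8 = 11949 + 1/4 = 11949.25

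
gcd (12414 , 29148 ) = 6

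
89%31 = 27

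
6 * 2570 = 15420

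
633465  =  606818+26647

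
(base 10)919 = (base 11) 766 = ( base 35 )q9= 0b1110010111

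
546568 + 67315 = 613883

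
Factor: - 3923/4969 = -3923^1*4969^( - 1)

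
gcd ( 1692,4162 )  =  2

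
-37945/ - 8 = 37945/8 = 4743.12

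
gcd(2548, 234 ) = 26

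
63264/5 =63264/5 = 12652.80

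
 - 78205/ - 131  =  596  +  129/131=   596.98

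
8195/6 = 1365 + 5/6 = 1365.83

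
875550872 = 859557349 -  - 15993523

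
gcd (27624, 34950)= 6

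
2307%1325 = 982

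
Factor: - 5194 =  -2^1*7^2*53^1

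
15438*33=509454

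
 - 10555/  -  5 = 2111 + 0/1 = 2111.00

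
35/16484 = 35/16484=0.00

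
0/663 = 0  =  0.00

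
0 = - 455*0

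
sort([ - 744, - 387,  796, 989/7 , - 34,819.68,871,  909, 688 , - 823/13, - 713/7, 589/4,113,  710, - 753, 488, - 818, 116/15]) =[ - 818, - 753, - 744,-387,  -  713/7,-823/13, - 34,  116/15 , 113,  989/7,  589/4,488, 688  ,  710,796, 819.68,871, 909] 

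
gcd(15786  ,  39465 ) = 7893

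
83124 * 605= 50290020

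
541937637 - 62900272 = 479037365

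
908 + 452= 1360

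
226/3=226/3 = 75.33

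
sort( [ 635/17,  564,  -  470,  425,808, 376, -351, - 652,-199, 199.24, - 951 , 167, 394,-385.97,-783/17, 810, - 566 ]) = [- 951,-652,  -  566, - 470, - 385.97, - 351, - 199,-783/17, 635/17, 167, 199.24, 376,394, 425,564,808,810] 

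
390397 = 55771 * 7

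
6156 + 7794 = 13950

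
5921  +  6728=12649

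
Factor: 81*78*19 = 120042 = 2^1*3^5*13^1*19^1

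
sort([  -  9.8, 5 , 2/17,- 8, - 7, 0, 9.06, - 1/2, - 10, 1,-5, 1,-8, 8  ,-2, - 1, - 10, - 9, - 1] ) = [ - 10,  -  10, - 9.8, - 9,-8,  -  8,-7,  -  5,-2,-1, - 1, - 1/2,0,2/17, 1,1,5, 8,9.06]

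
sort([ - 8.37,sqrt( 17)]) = [ - 8.37 , sqrt(17)] 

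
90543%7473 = 867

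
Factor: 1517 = 37^1*41^1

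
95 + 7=102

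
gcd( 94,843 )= 1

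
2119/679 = 3 + 82/679 = 3.12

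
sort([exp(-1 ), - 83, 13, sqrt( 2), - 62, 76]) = [-83,- 62 , exp( - 1 ), sqrt( 2), 13, 76] 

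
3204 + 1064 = 4268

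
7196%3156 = 884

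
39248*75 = 2943600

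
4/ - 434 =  - 2/217 = - 0.01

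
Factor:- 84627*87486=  - 7403677722  =  -2^1*3^3*7^1*2083^1*9403^1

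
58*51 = 2958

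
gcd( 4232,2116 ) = 2116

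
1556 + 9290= 10846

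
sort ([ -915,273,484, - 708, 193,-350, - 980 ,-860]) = [ - 980, - 915, - 860,-708,-350, 193,273,484]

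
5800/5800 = 1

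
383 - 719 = -336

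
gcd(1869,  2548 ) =7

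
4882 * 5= 24410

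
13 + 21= 34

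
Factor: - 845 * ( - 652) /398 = 275470/199 = 2^1*5^1*13^2 *163^1*199^( - 1 ) 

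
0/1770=0 = 0.00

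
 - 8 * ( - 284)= 2272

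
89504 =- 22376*(-4) 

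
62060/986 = 62  +  16/17 = 62.94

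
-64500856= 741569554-806070410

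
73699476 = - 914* ( - 80634 )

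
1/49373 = 1/49373 = 0.00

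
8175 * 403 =3294525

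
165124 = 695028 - 529904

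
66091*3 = 198273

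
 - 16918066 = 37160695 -54078761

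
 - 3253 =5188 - 8441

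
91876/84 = 1093+16/21 = 1093.76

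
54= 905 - 851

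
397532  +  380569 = 778101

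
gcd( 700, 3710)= 70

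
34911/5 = 6982+1/5 =6982.20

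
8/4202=4/2101=0.00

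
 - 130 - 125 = -255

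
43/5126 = 43/5126  =  0.01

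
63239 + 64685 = 127924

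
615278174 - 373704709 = 241573465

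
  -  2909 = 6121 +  - 9030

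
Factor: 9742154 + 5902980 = 15645134=2^1*17^1 *71^1 * 6481^1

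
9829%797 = 265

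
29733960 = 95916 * 310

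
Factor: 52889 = 52889^1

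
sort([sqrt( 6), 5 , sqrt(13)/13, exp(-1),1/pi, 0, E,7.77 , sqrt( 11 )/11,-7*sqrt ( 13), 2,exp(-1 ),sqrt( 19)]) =[-7*sqrt( 13),0,sqrt( 13)/13, sqrt( 11)/11,1/pi,exp( - 1), exp ( - 1 ), 2, sqrt( 6) , E, sqrt( 19 ),5,7.77] 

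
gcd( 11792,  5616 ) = 16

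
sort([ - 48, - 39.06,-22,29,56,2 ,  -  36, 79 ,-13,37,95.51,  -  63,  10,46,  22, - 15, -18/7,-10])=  [  -  63,-48, - 39.06,-36,- 22,-15, -13 ,-10, - 18/7, 2,10,22,29,37,46,56,79,95.51]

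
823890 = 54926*15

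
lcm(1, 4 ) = 4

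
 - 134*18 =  -2412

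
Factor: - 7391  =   - 19^1*389^1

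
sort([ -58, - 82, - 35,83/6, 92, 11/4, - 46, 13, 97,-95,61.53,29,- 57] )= [  -  95, - 82, - 58,-57, - 46, - 35, 11/4, 13,  83/6, 29, 61.53,92, 97 ]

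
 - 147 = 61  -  208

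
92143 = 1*92143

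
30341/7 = 30341/7=4334.43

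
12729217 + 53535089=66264306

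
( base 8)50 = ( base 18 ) 24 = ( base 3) 1111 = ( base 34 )16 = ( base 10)40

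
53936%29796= 24140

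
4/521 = 4/521=0.01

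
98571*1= 98571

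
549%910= 549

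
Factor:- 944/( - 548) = 236/137 = 2^2*59^1*137^( - 1 ) 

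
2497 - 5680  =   - 3183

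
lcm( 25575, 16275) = 179025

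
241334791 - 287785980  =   - 46451189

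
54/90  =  3/5 = 0.60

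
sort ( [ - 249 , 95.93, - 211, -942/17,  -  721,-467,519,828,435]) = [ - 721 , - 467, - 249, - 211, - 942/17,95.93,435,519 , 828 ]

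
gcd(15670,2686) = 2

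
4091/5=818+1/5 =818.20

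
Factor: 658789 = 23^1* 28643^1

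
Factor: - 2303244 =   -  2^2 * 3^2*137^1*467^1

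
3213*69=221697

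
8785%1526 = 1155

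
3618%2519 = 1099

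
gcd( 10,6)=2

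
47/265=47/265 =0.18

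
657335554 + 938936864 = 1596272418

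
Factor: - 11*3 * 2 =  - 2^1 * 3^1*11^1 =-  66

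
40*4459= 178360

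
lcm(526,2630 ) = 2630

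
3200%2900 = 300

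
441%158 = 125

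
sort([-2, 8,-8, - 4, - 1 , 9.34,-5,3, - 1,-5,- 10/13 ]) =[ - 8, - 5, - 5, - 4, - 2 ,- 1,-1, - 10/13,3,8,9.34] 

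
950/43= 950/43 = 22.09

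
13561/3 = 13561/3 = 4520.33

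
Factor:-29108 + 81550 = 52442 = 2^1*13^1 * 2017^1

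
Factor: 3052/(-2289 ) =-2^2 *3^( - 1) =-4/3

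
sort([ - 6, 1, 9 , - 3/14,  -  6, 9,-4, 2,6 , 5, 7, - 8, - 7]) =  [-8 ,-7, - 6,- 6, - 4 , - 3/14,1 , 2,5,6, 7, 9,9 ]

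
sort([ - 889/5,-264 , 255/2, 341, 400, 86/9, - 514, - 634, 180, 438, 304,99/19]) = [ - 634, - 514, - 264, - 889/5,99/19,86/9,255/2, 180,  304,  341, 400, 438]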